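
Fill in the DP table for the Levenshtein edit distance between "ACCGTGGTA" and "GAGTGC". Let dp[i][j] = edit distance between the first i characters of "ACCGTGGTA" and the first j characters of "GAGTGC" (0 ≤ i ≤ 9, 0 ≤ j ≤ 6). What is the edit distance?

   ''  G  A  G  T  G  C
''  0  1  2  3  4  5  6
 A  1  1  1  2  3  4  5
 C  2  2  2  2  3  4  4
 C  3  3  3  3  3  4  4
 G  4  3  4  3  4  3  4
 T  5  4  4  4  3  4  4
 G  6  5  5  4  4  3  4
 G  7  6  6  5  5  4  4
 T  8  7  7  6  5  5  5
 A  9  8  7  7  6  6  6

6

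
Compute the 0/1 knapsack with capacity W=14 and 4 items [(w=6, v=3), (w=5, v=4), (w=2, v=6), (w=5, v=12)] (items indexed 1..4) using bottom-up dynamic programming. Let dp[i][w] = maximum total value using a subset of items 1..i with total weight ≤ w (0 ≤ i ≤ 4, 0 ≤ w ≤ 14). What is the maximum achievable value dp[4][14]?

22

i\w   0   1   2   3   4   5   6   7   8   9  10  11  12  13  14
  0   0   0   0   0   0   0   0   0   0   0   0   0   0   0   0
  1   0   0   0   0   0   0   3   3   3   3   3   3   3   3   3
  2   0   0   0   0   0   4   4   4   4   4   4   7   7   7   7
  3   0   0   6   6   6   6   6  10  10  10  10  10  10  13  13
  4   0   0   6   6   6  12  12  18  18  18  18  18  22  22  22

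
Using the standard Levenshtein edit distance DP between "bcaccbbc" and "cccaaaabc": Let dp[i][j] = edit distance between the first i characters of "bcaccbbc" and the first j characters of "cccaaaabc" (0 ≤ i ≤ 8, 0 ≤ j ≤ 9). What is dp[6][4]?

   ''  c  c  c  a  a  a  a  b  c
''  0  1  2  3  4  5  6  7  8  9
 b  1  1  2  3  4  5  6  7  7  8
 c  2  1  1  2  3  4  5  6  7  7
 a  3  2  2  2  2  3  4  5  6  7
 c  4  3  2  2  3  3  4  5  6  6
 c  5  4  3  2  3  4  4  5  6  6
 b  6  5  4  3  3  4  5  5  5  6
 b  7  6  5  4  4  4  5  6  5  6
 c  8  7  6  5  5  5  5  6  6  5

3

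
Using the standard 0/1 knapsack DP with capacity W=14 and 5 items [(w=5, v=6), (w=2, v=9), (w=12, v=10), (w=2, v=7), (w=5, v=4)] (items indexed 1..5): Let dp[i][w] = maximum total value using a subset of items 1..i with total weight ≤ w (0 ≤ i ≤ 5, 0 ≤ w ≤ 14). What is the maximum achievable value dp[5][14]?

26

i\w   0   1   2   3   4   5   6   7   8   9  10  11  12  13  14
  0   0   0   0   0   0   0   0   0   0   0   0   0   0   0   0
  1   0   0   0   0   0   6   6   6   6   6   6   6   6   6   6
  2   0   0   9   9   9   9   9  15  15  15  15  15  15  15  15
  3   0   0   9   9   9   9   9  15  15  15  15  15  15  15  19
  4   0   0   9   9  16  16  16  16  16  22  22  22  22  22  22
  5   0   0   9   9  16  16  16  16  16  22  22  22  22  22  26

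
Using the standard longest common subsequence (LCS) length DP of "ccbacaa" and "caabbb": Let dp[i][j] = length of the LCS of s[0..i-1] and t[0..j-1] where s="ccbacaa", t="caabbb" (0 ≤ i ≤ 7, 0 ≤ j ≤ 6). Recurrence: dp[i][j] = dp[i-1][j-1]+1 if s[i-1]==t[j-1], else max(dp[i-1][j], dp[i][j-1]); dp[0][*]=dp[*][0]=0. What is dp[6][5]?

3

   ''  c  a  a  b  b  b
''  0  0  0  0  0  0  0
 c  0  1  1  1  1  1  1
 c  0  1  1  1  1  1  1
 b  0  1  1  1  2  2  2
 a  0  1  2  2  2  2  2
 c  0  1  2  2  2  2  2
 a  0  1  2  3  3  3  3
 a  0  1  2  3  3  3  3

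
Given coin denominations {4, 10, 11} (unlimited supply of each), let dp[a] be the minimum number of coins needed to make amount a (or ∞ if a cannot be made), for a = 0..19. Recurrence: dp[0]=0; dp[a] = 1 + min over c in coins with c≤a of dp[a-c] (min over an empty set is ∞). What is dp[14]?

2

 a  0  1  2  3  4  5  6  7  8  9 10 11 12 13 14 15 16 17 18 19
dp  0  -  -  -  1  -  -  -  2  -  1  1  3  -  2  2  4  -  3  3
(- denotes ∞ / unreachable)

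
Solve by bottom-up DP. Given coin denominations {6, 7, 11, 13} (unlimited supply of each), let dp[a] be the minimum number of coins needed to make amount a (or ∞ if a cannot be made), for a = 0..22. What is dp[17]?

 a  0  1  2  3  4  5  6  7  8  9 10 11 12 13 14 15 16 17 18 19 20 21 22
dp  0  -  -  -  -  -  1  1  -  -  -  1  2  1  2  -  -  2  2  2  2  3  2
(- denotes ∞ / unreachable)

2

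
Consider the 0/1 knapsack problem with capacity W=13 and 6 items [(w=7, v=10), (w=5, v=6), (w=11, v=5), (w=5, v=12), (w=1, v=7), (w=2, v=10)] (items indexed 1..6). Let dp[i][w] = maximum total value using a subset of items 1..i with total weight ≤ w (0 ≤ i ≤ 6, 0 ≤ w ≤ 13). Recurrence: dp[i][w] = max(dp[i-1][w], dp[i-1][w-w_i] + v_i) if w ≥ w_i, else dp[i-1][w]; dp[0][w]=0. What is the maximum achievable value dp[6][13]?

i\w   0   1   2   3   4   5   6   7   8   9  10  11  12  13
  0   0   0   0   0   0   0   0   0   0   0   0   0   0   0
  1   0   0   0   0   0   0   0  10  10  10  10  10  10  10
  2   0   0   0   0   0   6   6  10  10  10  10  10  16  16
  3   0   0   0   0   0   6   6  10  10  10  10  10  16  16
  4   0   0   0   0   0  12  12  12  12  12  18  18  22  22
  5   0   7   7   7   7  12  19  19  19  19  19  25  25  29
  6   0   7  10  17  17  17  19  22  29  29  29  29  29  35

35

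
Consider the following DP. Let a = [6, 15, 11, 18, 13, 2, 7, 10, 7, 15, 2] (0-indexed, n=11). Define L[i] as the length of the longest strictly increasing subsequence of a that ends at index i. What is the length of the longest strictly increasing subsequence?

4

   i    0    1    2    3    4    5    6    7    8    9   10
a[i]    6   15   11   18   13    2    7   10    7   15    2
L[i]    1    2    2    3    3    1    2    3    2    4    1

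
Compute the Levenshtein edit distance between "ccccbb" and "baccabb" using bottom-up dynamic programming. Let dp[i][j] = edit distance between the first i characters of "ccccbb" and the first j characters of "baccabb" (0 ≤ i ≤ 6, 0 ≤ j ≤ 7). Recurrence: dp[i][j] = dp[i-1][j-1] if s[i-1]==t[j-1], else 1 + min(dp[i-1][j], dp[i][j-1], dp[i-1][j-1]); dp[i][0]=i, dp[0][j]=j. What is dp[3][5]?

   ''  b  a  c  c  a  b  b
''  0  1  2  3  4  5  6  7
 c  1  1  2  2  3  4  5  6
 c  2  2  2  2  2  3  4  5
 c  3  3  3  2  2  3  4  5
 c  4  4  4  3  2  3  4  5
 b  5  4  5  4  3  3  3  4
 b  6  5  5  5  4  4  3  3

3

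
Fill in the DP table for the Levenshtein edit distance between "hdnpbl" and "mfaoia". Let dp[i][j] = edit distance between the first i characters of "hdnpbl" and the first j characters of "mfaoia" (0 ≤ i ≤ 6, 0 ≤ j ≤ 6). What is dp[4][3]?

4

   ''  m  f  a  o  i  a
''  0  1  2  3  4  5  6
 h  1  1  2  3  4  5  6
 d  2  2  2  3  4  5  6
 n  3  3  3  3  4  5  6
 p  4  4  4  4  4  5  6
 b  5  5  5  5  5  5  6
 l  6  6  6  6  6  6  6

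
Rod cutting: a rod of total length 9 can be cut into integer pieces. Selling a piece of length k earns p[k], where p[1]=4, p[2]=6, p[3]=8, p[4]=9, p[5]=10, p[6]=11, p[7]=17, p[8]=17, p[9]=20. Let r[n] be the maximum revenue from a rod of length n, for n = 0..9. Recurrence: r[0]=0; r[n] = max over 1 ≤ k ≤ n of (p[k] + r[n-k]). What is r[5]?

20

   n    0    1    2    3    4    5    6    7    8    9
r[n]    0    4    8   12   16   20   24   28   32   36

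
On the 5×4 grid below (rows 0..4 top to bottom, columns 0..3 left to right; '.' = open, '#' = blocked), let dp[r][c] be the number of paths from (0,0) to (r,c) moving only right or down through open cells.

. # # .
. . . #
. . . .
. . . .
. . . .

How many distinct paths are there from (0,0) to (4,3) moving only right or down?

19

r\c   0   1   2   3
  0   1   0   0   0
  1   1   1   1   0
  2   1   2   3   3
  3   1   3   6   9
  4   1   4  10  19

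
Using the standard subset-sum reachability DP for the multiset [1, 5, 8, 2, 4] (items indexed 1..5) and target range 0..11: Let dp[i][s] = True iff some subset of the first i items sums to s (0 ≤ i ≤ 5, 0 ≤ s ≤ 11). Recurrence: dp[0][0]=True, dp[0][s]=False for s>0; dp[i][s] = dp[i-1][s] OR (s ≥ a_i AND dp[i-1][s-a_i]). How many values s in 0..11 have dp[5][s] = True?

12

i\s   0   1   2   3   4   5   6   7   8   9  10  11
  0   T   F   F   F   F   F   F   F   F   F   F   F
  1   T   T   F   F   F   F   F   F   F   F   F   F
  2   T   T   F   F   F   T   T   F   F   F   F   F
  3   T   T   F   F   F   T   T   F   T   T   F   F
  4   T   T   T   T   F   T   T   T   T   T   T   T
  5   T   T   T   T   T   T   T   T   T   T   T   T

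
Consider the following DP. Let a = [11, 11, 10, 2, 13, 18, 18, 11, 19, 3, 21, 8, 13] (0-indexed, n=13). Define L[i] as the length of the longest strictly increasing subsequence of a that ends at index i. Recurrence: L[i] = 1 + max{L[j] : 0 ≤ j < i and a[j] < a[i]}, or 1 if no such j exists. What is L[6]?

3

   i    0    1    2    3    4    5    6    7    8    9   10   11   12
a[i]   11   11   10    2   13   18   18   11   19    3   21    8   13
L[i]    1    1    1    1    2    3    3    2    4    2    5    3    4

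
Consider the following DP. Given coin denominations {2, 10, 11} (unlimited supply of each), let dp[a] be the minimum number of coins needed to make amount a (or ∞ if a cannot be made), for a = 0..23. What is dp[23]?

 a  0  1  2  3  4  5  6  7  8  9 10 11 12 13 14 15 16 17 18 19 20 21 22 23
dp  0  -  1  -  2  -  3  -  4  -  1  1  2  2  3  3  4  4  5  5  2  2  2  3
(- denotes ∞ / unreachable)

3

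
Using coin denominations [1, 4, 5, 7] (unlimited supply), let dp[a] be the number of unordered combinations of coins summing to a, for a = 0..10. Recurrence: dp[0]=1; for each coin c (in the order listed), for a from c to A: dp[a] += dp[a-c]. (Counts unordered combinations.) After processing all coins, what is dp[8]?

after  coin     0     1     2     3     4     5     6     7     8     9    10
          1     1     1     1     1     1     1     1     1     1     1     1
          4     1     1     1     1     2     2     2     2     3     3     3
          5     1     1     1     1     2     3     3     3     4     5     6
          7     1     1     1     1     2     3     3     4     5     6     7

5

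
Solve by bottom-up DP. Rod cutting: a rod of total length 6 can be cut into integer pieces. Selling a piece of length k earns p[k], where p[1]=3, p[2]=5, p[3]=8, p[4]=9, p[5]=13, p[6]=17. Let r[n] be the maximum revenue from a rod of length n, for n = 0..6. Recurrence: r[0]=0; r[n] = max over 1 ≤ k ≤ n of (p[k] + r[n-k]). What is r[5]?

   n    0    1    2    3    4    5    6
r[n]    0    3    6    9   12   15   18

15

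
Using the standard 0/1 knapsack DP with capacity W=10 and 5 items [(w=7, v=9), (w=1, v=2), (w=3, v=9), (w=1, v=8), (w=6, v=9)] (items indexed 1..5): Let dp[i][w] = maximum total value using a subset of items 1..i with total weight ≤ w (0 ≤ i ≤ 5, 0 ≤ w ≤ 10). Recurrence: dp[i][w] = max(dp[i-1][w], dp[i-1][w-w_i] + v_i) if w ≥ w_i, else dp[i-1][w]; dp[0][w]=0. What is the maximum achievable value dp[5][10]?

26

i\w   0   1   2   3   4   5   6   7   8   9  10
  0   0   0   0   0   0   0   0   0   0   0   0
  1   0   0   0   0   0   0   0   9   9   9   9
  2   0   2   2   2   2   2   2   9  11  11  11
  3   0   2   2   9  11  11  11  11  11  11  18
  4   0   8  10  10  17  19  19  19  19  19  19
  5   0   8  10  10  17  19  19  19  19  19  26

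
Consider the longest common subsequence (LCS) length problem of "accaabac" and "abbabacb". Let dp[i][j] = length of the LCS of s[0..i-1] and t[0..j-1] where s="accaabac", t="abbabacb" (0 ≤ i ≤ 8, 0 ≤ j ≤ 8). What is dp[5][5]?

2

   ''  a  b  b  a  b  a  c  b
''  0  0  0  0  0  0  0  0  0
 a  0  1  1  1  1  1  1  1  1
 c  0  1  1  1  1  1  1  2  2
 c  0  1  1  1  1  1  1  2  2
 a  0  1  1  1  2  2  2  2  2
 a  0  1  1  1  2  2  3  3  3
 b  0  1  2  2  2  3  3  3  4
 a  0  1  2  2  3  3  4  4  4
 c  0  1  2  2  3  3  4  5  5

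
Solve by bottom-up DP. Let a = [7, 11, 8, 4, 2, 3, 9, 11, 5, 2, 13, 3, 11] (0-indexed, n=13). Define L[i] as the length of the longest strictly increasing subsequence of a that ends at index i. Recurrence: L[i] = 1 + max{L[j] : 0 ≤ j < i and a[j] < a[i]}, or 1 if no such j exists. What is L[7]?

4

   i    0    1    2    3    4    5    6    7    8    9   10   11   12
a[i]    7   11    8    4    2    3    9   11    5    2   13    3   11
L[i]    1    2    2    1    1    2    3    4    3    1    5    2    4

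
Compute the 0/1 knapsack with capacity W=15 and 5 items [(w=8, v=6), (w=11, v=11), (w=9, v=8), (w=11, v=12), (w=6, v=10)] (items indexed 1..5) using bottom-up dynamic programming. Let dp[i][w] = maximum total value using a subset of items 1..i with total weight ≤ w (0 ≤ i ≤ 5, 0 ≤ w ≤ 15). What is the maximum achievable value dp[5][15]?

i\w   0   1   2   3   4   5   6   7   8   9  10  11  12  13  14  15
  0   0   0   0   0   0   0   0   0   0   0   0   0   0   0   0   0
  1   0   0   0   0   0   0   0   0   6   6   6   6   6   6   6   6
  2   0   0   0   0   0   0   0   0   6   6   6  11  11  11  11  11
  3   0   0   0   0   0   0   0   0   6   8   8  11  11  11  11  11
  4   0   0   0   0   0   0   0   0   6   8   8  12  12  12  12  12
  5   0   0   0   0   0   0  10  10  10  10  10  12  12  12  16  18

18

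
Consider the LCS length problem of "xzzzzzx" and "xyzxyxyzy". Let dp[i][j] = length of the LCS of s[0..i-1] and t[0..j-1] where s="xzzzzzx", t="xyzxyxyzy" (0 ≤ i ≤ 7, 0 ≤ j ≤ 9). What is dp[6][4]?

   ''  x  y  z  x  y  x  y  z  y
''  0  0  0  0  0  0  0  0  0  0
 x  0  1  1  1  1  1  1  1  1  1
 z  0  1  1  2  2  2  2  2  2  2
 z  0  1  1  2  2  2  2  2  3  3
 z  0  1  1  2  2  2  2  2  3  3
 z  0  1  1  2  2  2  2  2  3  3
 z  0  1  1  2  2  2  2  2  3  3
 x  0  1  1  2  3  3  3  3  3  3

2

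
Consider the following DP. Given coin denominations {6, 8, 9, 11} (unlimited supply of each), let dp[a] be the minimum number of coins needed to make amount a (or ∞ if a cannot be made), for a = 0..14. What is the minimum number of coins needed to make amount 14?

2

 a  0  1  2  3  4  5  6  7  8  9 10 11 12 13 14
dp  0  -  -  -  -  -  1  -  1  1  -  1  2  -  2
(- denotes ∞ / unreachable)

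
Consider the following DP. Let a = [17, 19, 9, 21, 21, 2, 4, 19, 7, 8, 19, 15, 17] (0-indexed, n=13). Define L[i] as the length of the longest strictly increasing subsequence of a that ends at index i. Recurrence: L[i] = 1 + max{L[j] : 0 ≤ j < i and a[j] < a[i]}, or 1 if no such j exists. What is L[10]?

   i    0    1    2    3    4    5    6    7    8    9   10   11   12
a[i]   17   19    9   21   21    2    4   19    7    8   19   15   17
L[i]    1    2    1    3    3    1    2    3    3    4    5    5    6

5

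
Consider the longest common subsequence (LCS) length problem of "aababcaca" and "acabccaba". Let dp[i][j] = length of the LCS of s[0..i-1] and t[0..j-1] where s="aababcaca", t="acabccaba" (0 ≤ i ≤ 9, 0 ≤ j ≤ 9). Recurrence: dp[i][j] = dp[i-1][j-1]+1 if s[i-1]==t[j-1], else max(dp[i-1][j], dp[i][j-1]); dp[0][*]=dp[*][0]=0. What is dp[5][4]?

3

   ''  a  c  a  b  c  c  a  b  a
''  0  0  0  0  0  0  0  0  0  0
 a  0  1  1  1  1  1  1  1  1  1
 a  0  1  1  2  2  2  2  2  2  2
 b  0  1  1  2  3  3  3  3  3  3
 a  0  1  1  2  3  3  3  4  4  4
 b  0  1  1  2  3  3  3  4  5  5
 c  0  1  2  2  3  4  4  4  5  5
 a  0  1  2  3  3  4  4  5  5  6
 c  0  1  2  3  3  4  5  5  5  6
 a  0  1  2  3  3  4  5  6  6  6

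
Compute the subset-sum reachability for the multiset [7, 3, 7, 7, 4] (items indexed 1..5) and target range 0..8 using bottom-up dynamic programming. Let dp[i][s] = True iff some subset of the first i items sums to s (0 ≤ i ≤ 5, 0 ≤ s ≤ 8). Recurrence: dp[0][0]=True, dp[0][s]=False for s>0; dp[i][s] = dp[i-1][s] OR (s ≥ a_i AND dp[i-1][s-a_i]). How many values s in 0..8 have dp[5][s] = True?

4

i\s   0   1   2   3   4   5   6   7   8
  0   T   F   F   F   F   F   F   F   F
  1   T   F   F   F   F   F   F   T   F
  2   T   F   F   T   F   F   F   T   F
  3   T   F   F   T   F   F   F   T   F
  4   T   F   F   T   F   F   F   T   F
  5   T   F   F   T   T   F   F   T   F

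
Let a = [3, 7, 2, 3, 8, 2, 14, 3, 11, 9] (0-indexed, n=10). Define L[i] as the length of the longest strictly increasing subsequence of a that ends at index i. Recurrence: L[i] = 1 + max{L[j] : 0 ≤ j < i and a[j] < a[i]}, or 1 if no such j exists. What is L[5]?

   i    0    1    2    3    4    5    6    7    8    9
a[i]    3    7    2    3    8    2   14    3   11    9
L[i]    1    2    1    2    3    1    4    2    4    4

1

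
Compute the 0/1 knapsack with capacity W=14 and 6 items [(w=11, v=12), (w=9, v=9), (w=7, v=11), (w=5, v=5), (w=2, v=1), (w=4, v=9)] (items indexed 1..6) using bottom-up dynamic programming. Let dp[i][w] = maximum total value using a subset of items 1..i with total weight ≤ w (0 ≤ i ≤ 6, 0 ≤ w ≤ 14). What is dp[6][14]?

21

i\w   0   1   2   3   4   5   6   7   8   9  10  11  12  13  14
  0   0   0   0   0   0   0   0   0   0   0   0   0   0   0   0
  1   0   0   0   0   0   0   0   0   0   0   0  12  12  12  12
  2   0   0   0   0   0   0   0   0   0   9   9  12  12  12  12
  3   0   0   0   0   0   0   0  11  11  11  11  12  12  12  12
  4   0   0   0   0   0   5   5  11  11  11  11  12  16  16  16
  5   0   0   1   1   1   5   5  11  11  12  12  12  16  16  17
  6   0   0   1   1   9   9  10  11  11  14  14  20  20  21  21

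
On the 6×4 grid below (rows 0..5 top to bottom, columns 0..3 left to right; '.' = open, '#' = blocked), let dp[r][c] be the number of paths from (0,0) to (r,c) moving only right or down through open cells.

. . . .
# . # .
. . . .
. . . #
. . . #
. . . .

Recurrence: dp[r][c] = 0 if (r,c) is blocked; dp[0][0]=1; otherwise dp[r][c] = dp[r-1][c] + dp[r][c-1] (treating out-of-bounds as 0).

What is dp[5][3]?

4

r\c   0   1   2   3
  0   1   1   1   1
  1   0   1   0   1
  2   0   1   1   2
  3   0   1   2   0
  4   0   1   3   0
  5   0   1   4   4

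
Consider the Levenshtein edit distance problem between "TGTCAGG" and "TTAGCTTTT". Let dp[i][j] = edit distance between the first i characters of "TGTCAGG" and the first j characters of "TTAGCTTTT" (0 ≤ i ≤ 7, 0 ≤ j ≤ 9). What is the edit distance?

7

   ''  T  T  A  G  C  T  T  T  T
''  0  1  2  3  4  5  6  7  8  9
 T  1  0  1  2  3  4  5  6  7  8
 G  2  1  1  2  2  3  4  5  6  7
 T  3  2  1  2  3  3  3  4  5  6
 C  4  3  2  2  3  3  4  4  5  6
 A  5  4  3  2  3  4  4  5  5  6
 G  6  5  4  3  2  3  4  5  6  6
 G  7  6  5  4  3  3  4  5  6  7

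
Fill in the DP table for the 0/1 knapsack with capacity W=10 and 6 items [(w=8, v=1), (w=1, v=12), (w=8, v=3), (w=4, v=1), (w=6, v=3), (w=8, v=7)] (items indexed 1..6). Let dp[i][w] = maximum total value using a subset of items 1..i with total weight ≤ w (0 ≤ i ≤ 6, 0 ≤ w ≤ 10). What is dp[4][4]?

i\w   0   1   2   3   4   5   6   7   8   9  10
  0   0   0   0   0   0   0   0   0   0   0   0
  1   0   0   0   0   0   0   0   0   1   1   1
  2   0  12  12  12  12  12  12  12  12  13  13
  3   0  12  12  12  12  12  12  12  12  15  15
  4   0  12  12  12  12  13  13  13  13  15  15
  5   0  12  12  12  12  13  13  15  15  15  15
  6   0  12  12  12  12  13  13  15  15  19  19

12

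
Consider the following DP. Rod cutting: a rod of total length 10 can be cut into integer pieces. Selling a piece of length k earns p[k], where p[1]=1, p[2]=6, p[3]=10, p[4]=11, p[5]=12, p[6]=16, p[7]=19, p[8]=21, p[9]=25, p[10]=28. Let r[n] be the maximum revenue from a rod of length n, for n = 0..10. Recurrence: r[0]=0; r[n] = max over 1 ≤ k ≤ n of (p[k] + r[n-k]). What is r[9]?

   n    0    1    2    3    4    5    6    7    8    9   10
r[n]    0    1    6   10   12   16   20   22   26   30   32

30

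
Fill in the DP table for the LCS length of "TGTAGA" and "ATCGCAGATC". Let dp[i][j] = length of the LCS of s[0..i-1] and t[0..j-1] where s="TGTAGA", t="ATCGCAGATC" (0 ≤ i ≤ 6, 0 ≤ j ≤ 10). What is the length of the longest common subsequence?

   ''  A  T  C  G  C  A  G  A  T  C
''  0  0  0  0  0  0  0  0  0  0  0
 T  0  0  1  1  1  1  1  1  1  1  1
 G  0  0  1  1  2  2  2  2  2  2  2
 T  0  0  1  1  2  2  2  2  2  3  3
 A  0  1  1  1  2  2  3  3  3  3  3
 G  0  1  1  1  2  2  3  4  4  4  4
 A  0  1  1  1  2  2  3  4  5  5  5

5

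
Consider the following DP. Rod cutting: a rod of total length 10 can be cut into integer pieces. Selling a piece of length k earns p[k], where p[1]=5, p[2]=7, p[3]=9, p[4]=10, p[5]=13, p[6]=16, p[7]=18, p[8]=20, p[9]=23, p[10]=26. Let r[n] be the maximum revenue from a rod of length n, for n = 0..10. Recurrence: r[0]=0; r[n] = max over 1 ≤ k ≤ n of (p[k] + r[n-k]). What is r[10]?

   n    0    1    2    3    4    5    6    7    8    9   10
r[n]    0    5   10   15   20   25   30   35   40   45   50

50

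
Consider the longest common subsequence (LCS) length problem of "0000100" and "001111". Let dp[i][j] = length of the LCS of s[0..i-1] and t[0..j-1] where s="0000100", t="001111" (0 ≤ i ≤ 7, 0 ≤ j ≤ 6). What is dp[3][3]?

2

   ''  0  0  1  1  1  1
''  0  0  0  0  0  0  0
 0  0  1  1  1  1  1  1
 0  0  1  2  2  2  2  2
 0  0  1  2  2  2  2  2
 0  0  1  2  2  2  2  2
 1  0  1  2  3  3  3  3
 0  0  1  2  3  3  3  3
 0  0  1  2  3  3  3  3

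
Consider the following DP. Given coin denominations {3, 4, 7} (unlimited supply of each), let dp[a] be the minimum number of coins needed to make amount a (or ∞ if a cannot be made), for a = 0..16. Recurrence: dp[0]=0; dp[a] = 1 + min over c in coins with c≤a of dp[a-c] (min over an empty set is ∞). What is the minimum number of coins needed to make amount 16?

 a  0  1  2  3  4  5  6  7  8  9 10 11 12 13 14 15 16
dp  0  -  -  1  1  -  2  1  2  3  2  2  3  3  2  3  4
(- denotes ∞ / unreachable)

4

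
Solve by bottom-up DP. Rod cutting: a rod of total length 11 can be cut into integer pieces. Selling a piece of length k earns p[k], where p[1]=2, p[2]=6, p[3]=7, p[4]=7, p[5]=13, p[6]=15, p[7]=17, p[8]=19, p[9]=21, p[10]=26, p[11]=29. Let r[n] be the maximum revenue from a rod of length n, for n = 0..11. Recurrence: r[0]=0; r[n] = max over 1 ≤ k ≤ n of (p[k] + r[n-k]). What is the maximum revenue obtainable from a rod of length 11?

32

   n    0    1    2    3    4    5    6    7    8    9   10   11
r[n]    0    2    6    8   12   14   18   20   24   26   30   32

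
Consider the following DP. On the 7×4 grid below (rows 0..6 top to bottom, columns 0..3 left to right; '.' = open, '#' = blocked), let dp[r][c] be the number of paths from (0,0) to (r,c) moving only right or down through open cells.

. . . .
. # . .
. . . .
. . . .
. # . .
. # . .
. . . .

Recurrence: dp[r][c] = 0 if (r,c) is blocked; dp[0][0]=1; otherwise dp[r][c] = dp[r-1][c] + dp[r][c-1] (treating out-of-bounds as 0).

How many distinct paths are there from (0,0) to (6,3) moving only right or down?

21

r\c   0   1   2   3
  0   1   1   1   1
  1   1   0   1   2
  2   1   1   2   4
  3   1   2   4   8
  4   1   0   4  12
  5   1   0   4  16
  6   1   1   5  21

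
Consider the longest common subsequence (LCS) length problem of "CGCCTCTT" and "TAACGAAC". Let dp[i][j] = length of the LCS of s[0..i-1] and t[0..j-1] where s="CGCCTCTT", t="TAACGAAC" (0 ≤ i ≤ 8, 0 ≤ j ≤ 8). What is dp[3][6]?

   ''  T  A  A  C  G  A  A  C
''  0  0  0  0  0  0  0  0  0
 C  0  0  0  0  1  1  1  1  1
 G  0  0  0  0  1  2  2  2  2
 C  0  0  0  0  1  2  2  2  3
 C  0  0  0  0  1  2  2  2  3
 T  0  1  1  1  1  2  2  2  3
 C  0  1  1  1  2  2  2  2  3
 T  0  1  1  1  2  2  2  2  3
 T  0  1  1  1  2  2  2  2  3

2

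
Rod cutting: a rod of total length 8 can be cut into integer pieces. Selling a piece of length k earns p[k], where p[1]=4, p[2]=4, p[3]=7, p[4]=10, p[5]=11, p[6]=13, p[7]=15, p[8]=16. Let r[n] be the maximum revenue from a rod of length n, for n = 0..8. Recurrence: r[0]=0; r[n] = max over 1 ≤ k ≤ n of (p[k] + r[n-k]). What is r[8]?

32

   n    0    1    2    3    4    5    6    7    8
r[n]    0    4    8   12   16   20   24   28   32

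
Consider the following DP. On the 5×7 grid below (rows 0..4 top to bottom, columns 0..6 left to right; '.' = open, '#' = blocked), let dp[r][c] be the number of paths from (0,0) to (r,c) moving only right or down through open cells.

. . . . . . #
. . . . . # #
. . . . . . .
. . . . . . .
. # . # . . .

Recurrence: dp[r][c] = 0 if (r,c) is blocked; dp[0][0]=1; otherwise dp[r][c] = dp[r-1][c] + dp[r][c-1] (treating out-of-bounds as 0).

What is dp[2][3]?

r\c   0   1   2   3   4   5   6
  0   1   1   1   1   1   1   0
  1   1   2   3   4   5   0   0
  2   1   3   6  10  15  15  15
  3   1   4  10  20  35  50  65
  4   1   0  10   0  35  85 150

10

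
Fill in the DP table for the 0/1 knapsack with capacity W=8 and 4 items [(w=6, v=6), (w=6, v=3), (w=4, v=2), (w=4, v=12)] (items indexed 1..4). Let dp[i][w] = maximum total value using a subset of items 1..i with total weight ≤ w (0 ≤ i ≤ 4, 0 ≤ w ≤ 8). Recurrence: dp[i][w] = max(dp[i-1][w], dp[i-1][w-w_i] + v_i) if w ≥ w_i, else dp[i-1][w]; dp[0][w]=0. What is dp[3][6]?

i\w   0   1   2   3   4   5   6   7   8
  0   0   0   0   0   0   0   0   0   0
  1   0   0   0   0   0   0   6   6   6
  2   0   0   0   0   0   0   6   6   6
  3   0   0   0   0   2   2   6   6   6
  4   0   0   0   0  12  12  12  12  14

6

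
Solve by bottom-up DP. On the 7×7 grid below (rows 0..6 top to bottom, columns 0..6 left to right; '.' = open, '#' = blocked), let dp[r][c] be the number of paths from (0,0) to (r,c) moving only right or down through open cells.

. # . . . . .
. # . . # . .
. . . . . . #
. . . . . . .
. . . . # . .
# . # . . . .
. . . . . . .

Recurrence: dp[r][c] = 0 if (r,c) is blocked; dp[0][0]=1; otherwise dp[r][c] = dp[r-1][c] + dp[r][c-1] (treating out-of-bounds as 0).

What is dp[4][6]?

r\c   0   1   2   3   4   5   6
  0   1   0   0   0   0   0   0
  1   1   0   0   0   0   0   0
  2   1   1   1   1   1   1   0
  3   1   2   3   4   5   6   6
  4   1   3   6  10   0   6  12
  5   0   3   0  10  10  16  28
  6   0   3   3  13  23  39  67

12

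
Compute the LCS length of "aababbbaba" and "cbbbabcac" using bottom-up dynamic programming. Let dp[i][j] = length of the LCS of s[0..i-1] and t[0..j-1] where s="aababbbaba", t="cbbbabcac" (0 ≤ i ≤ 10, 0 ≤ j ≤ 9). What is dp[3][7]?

   ''  c  b  b  b  a  b  c  a  c
''  0  0  0  0  0  0  0  0  0  0
 a  0  0  0  0  0  1  1  1  1  1
 a  0  0  0  0  0  1  1  1  2  2
 b  0  0  1  1  1  1  2  2  2  2
 a  0  0  1  1  1  2  2  2  3  3
 b  0  0  1  2  2  2  3  3  3  3
 b  0  0  1  2  3  3  3  3  3  3
 b  0  0  1  2  3  3  4  4  4  4
 a  0  0  1  2  3  4  4  4  5  5
 b  0  0  1  2  3  4  5  5  5  5
 a  0  0  1  2  3  4  5  5  6  6

2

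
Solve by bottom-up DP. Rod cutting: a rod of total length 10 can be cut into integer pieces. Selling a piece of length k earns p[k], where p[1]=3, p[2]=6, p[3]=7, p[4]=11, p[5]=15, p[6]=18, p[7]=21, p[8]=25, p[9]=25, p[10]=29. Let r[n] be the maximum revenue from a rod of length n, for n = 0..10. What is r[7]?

   n    0    1    2    3    4    5    6    7    8    9   10
r[n]    0    3    6    9   12   15   18   21   25   28   31

21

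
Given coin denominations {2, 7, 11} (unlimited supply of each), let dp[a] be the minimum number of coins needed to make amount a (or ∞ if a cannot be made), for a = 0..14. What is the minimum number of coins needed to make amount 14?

 a  0  1  2  3  4  5  6  7  8  9 10 11 12 13 14
dp  0  -  1  -  2  -  3  1  4  2  5  1  6  2  2
(- denotes ∞ / unreachable)

2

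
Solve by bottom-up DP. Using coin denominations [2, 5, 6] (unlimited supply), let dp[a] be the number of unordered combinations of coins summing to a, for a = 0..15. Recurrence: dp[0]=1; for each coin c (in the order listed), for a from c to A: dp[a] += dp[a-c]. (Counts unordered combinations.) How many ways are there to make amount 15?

after  coin     0     1     2     3     4     5     6     7     8     9    10    11    12    13    14    15
          2     1     0     1     0     1     0     1     0     1     0     1     0     1     0     1     0
          5     1     0     1     0     1     1     1     1     1     1     2     1     2     1     2     2
          6     1     0     1     0     1     1     2     1     2     1     3     2     4     2     4     3

3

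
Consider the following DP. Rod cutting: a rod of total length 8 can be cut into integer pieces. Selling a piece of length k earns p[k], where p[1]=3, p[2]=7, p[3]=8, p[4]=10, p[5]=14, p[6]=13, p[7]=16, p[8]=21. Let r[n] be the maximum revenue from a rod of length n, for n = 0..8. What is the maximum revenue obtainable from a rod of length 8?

28

   n    0    1    2    3    4    5    6    7    8
r[n]    0    3    7   10   14   17   21   24   28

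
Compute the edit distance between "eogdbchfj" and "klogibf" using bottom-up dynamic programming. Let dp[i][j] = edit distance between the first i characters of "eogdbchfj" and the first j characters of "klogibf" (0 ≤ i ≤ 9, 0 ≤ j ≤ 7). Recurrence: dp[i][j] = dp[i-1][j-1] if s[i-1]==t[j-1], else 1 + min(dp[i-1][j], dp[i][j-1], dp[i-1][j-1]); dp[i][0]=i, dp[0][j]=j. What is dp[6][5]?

   ''  k  l  o  g  i  b  f
''  0  1  2  3  4  5  6  7
 e  1  1  2  3  4  5  6  7
 o  2  2  2  2  3  4  5  6
 g  3  3  3  3  2  3  4  5
 d  4  4  4  4  3  3  4  5
 b  5  5  5  5  4  4  3  4
 c  6  6  6  6  5  5  4  4
 h  7  7  7  7  6  6  5  5
 f  8  8  8  8  7  7  6  5
 j  9  9  9  9  8  8  7  6

5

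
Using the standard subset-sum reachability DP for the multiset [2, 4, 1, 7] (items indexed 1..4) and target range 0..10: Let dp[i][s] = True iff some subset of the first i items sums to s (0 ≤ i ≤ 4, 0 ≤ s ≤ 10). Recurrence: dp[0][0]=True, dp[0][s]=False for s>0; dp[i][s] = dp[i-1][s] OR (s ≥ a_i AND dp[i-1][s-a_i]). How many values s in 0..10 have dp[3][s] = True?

8

i\s   0   1   2   3   4   5   6   7   8   9  10
  0   T   F   F   F   F   F   F   F   F   F   F
  1   T   F   T   F   F   F   F   F   F   F   F
  2   T   F   T   F   T   F   T   F   F   F   F
  3   T   T   T   T   T   T   T   T   F   F   F
  4   T   T   T   T   T   T   T   T   T   T   T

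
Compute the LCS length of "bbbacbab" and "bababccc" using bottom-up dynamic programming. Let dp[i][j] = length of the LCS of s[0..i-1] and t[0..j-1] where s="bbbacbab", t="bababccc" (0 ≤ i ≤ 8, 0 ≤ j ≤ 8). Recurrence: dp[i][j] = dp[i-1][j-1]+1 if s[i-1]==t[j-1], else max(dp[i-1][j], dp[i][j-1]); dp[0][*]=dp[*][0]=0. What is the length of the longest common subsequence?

5

   ''  b  a  b  a  b  c  c  c
''  0  0  0  0  0  0  0  0  0
 b  0  1  1  1  1  1  1  1  1
 b  0  1  1  2  2  2  2  2  2
 b  0  1  1  2  2  3  3  3  3
 a  0  1  2  2  3  3  3  3  3
 c  0  1  2  2  3  3  4  4  4
 b  0  1  2  3  3  4  4  4  4
 a  0  1  2  3  4  4  4  4  4
 b  0  1  2  3  4  5  5  5  5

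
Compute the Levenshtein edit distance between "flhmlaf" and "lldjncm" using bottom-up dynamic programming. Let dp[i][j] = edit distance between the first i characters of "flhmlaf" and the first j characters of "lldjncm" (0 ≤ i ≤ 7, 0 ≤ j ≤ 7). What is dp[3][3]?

   ''  l  l  d  j  n  c  m
''  0  1  2  3  4  5  6  7
 f  1  1  2  3  4  5  6  7
 l  2  1  1  2  3  4  5  6
 h  3  2  2  2  3  4  5  6
 m  4  3  3  3  3  4  5  5
 l  5  4  3  4  4  4  5  6
 a  6  5  4  4  5  5  5  6
 f  7  6  5  5  5  6  6  6

2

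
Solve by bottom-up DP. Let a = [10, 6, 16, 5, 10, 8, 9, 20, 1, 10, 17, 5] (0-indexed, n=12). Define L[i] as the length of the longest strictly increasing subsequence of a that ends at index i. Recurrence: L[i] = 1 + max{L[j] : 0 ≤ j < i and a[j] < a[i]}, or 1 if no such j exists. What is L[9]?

   i    0    1    2    3    4    5    6    7    8    9   10   11
a[i]   10    6   16    5   10    8    9   20    1   10   17    5
L[i]    1    1    2    1    2    2    3    4    1    4    5    2

4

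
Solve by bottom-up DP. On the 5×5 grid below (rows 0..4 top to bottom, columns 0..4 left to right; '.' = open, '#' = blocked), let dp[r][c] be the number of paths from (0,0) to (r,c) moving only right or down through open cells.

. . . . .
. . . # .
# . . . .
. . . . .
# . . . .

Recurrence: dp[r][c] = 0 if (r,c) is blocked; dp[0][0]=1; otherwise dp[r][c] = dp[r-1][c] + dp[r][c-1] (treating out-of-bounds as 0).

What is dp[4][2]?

r\c   0   1   2   3   4
  0   1   1   1   1   1
  1   1   2   3   0   1
  2   0   2   5   5   6
  3   0   2   7  12  18
  4   0   2   9  21  39

9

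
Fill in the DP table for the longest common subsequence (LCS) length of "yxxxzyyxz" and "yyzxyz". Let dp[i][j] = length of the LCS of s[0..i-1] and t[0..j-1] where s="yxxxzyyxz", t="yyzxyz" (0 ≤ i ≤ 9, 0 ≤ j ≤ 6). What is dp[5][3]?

   ''  y  y  z  x  y  z
''  0  0  0  0  0  0  0
 y  0  1  1  1  1  1  1
 x  0  1  1  1  2  2  2
 x  0  1  1  1  2  2  2
 x  0  1  1  1  2  2  2
 z  0  1  1  2  2  2  3
 y  0  1  2  2  2  3  3
 y  0  1  2  2  2  3  3
 x  0  1  2  2  3  3  3
 z  0  1  2  3  3  3  4

2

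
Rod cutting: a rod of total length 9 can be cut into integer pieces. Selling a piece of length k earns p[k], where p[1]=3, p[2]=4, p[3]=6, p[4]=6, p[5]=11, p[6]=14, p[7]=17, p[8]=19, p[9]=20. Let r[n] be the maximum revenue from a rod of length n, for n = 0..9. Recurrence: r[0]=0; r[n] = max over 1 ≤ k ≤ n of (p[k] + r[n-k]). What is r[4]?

   n    0    1    2    3    4    5    6    7    8    9
r[n]    0    3    6    9   12   15   18   21   24   27

12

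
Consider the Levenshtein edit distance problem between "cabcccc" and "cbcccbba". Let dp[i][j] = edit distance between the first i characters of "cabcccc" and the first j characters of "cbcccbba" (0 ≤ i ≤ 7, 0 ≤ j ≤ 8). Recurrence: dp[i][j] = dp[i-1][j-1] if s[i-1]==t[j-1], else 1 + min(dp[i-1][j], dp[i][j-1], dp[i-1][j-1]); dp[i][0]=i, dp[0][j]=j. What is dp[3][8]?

   ''  c  b  c  c  c  b  b  a
''  0  1  2  3  4  5  6  7  8
 c  1  0  1  2  3  4  5  6  7
 a  2  1  1  2  3  4  5  6  6
 b  3  2  1  2  3  4  4  5  6
 c  4  3  2  1  2  3  4  5  6
 c  5  4  3  2  1  2  3  4  5
 c  6  5  4  3  2  1  2  3  4
 c  7  6  5  4  3  2  2  3  4

6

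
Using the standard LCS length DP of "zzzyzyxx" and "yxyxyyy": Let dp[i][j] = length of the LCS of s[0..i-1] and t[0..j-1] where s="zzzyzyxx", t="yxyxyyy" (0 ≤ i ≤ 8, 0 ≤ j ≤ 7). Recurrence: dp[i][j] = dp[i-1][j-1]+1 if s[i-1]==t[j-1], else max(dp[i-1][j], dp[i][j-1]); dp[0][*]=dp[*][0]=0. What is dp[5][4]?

1

   ''  y  x  y  x  y  y  y
''  0  0  0  0  0  0  0  0
 z  0  0  0  0  0  0  0  0
 z  0  0  0  0  0  0  0  0
 z  0  0  0  0  0  0  0  0
 y  0  1  1  1  1  1  1  1
 z  0  1  1  1  1  1  1  1
 y  0  1  1  2  2  2  2  2
 x  0  1  2  2  3  3  3  3
 x  0  1  2  2  3  3  3  3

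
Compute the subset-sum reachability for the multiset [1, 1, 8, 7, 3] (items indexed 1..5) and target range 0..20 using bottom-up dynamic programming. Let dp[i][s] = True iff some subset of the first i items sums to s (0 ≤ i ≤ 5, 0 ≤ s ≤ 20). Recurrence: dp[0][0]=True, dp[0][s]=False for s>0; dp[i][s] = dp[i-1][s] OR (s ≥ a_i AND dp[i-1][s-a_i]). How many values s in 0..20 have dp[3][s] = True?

6

i\s   0   1   2   3   4   5   6   7   8   9  10  11  12  13  14  15  16  17  18  19  20
  0   T   F   F   F   F   F   F   F   F   F   F   F   F   F   F   F   F   F   F   F   F
  1   T   T   F   F   F   F   F   F   F   F   F   F   F   F   F   F   F   F   F   F   F
  2   T   T   T   F   F   F   F   F   F   F   F   F   F   F   F   F   F   F   F   F   F
  3   T   T   T   F   F   F   F   F   T   T   T   F   F   F   F   F   F   F   F   F   F
  4   T   T   T   F   F   F   F   T   T   T   T   F   F   F   F   T   T   T   F   F   F
  5   T   T   T   T   T   T   F   T   T   T   T   T   T   T   F   T   T   T   T   T   T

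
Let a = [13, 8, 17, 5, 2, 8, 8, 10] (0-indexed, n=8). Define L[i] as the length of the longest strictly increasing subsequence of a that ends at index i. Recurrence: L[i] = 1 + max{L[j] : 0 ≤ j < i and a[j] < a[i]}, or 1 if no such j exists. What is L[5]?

2

   i    0    1    2    3    4    5    6    7
a[i]   13    8   17    5    2    8    8   10
L[i]    1    1    2    1    1    2    2    3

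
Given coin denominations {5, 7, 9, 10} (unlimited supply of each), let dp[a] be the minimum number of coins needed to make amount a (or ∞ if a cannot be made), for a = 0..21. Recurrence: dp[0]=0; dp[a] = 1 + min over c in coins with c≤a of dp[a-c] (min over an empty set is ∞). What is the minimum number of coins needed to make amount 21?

3

 a  0  1  2  3  4  5  6  7  8  9 10 11 12 13 14 15 16 17 18 19 20 21
dp  0  -  -  -  -  1  -  1  -  1  1  -  2  -  2  2  2  2  2  2  2  3
(- denotes ∞ / unreachable)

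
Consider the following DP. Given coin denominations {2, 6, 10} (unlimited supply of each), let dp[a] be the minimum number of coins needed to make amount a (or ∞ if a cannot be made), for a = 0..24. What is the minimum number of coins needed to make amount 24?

 a  0  1  2  3  4  5  6  7  8  9 10 11 12 13 14 15 16 17 18 19 20 21 22 23 24
dp  0  -  1  -  2  -  1  -  2  -  1  -  2  -  3  -  2  -  3  -  2  -  3  -  4
(- denotes ∞ / unreachable)

4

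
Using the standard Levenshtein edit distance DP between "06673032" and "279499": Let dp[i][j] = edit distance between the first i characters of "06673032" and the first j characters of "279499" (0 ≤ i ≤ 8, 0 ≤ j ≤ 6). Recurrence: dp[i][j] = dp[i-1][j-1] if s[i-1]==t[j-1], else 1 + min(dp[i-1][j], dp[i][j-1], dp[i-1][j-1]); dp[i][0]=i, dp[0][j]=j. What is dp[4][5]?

   ''  2  7  9  4  9  9
''  0  1  2  3  4  5  6
 0  1  1  2  3  4  5  6
 6  2  2  2  3  4  5  6
 6  3  3  3  3  4  5  6
 7  4  4  3  4  4  5  6
 3  5  5  4  4  5  5  6
 0  6  6  5  5  5  6  6
 3  7  7  6  6  6  6  7
 2  8  7  7  7  7  7  7

5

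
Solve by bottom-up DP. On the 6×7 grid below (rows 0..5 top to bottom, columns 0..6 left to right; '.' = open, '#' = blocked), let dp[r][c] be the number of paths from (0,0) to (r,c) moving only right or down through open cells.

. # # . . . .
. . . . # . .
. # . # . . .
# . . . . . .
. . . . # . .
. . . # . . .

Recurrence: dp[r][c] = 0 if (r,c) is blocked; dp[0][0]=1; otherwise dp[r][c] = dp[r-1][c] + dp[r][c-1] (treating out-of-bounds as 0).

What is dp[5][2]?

1

r\c   0   1   2   3   4   5   6
  0   1   0   0   0   0   0   0
  1   1   1   1   1   0   0   0
  2   1   0   1   0   0   0   0
  3   0   0   1   1   1   1   1
  4   0   0   1   2   0   1   2
  5   0   0   1   0   0   1   3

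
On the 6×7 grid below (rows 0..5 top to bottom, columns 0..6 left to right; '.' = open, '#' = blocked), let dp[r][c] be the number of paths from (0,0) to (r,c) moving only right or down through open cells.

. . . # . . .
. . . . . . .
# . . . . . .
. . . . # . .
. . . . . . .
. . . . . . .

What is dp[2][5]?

14

r\c   0   1   2   3   4   5   6
  0   1   1   1   0   0   0   0
  1   1   2   3   3   3   3   3
  2   0   2   5   8  11  14  17
  3   0   2   7  15   0  14  31
  4   0   2   9  24  24  38  69
  5   0   2  11  35  59  97 166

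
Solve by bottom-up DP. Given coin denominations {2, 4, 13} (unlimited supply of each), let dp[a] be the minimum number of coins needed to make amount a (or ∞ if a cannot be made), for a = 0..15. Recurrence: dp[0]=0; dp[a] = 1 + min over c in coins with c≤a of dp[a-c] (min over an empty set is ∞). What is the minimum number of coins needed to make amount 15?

 a  0  1  2  3  4  5  6  7  8  9 10 11 12 13 14 15
dp  0  -  1  -  1  -  2  -  2  -  3  -  3  1  4  2
(- denotes ∞ / unreachable)

2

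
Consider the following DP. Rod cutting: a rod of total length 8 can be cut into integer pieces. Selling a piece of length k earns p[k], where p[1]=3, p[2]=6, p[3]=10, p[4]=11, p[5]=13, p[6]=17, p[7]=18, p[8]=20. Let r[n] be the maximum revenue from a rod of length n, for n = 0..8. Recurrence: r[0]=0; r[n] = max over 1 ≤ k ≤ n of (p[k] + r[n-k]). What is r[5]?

16

   n    0    1    2    3    4    5    6    7    8
r[n]    0    3    6   10   13   16   20   23   26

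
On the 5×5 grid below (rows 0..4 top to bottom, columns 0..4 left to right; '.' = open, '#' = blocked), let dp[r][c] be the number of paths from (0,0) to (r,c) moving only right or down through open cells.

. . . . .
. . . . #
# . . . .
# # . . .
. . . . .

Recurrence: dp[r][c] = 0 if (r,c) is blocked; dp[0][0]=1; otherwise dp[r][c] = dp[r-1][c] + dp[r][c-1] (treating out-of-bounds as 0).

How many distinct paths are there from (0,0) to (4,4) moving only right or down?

42

r\c   0   1   2   3   4
  0   1   1   1   1   1
  1   1   2   3   4   0
  2   0   2   5   9   9
  3   0   0   5  14  23
  4   0   0   5  19  42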